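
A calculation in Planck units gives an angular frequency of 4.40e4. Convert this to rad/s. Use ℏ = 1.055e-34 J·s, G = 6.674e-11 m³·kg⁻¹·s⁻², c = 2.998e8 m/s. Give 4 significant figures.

8.160e47 rad/s

One Planck angular frequency: ω_P = √(c⁵/(ℏG)) = 1.855e43 rad/s.
4.40e4 × 1.855e43 rad/s = 8.160e47 rad/s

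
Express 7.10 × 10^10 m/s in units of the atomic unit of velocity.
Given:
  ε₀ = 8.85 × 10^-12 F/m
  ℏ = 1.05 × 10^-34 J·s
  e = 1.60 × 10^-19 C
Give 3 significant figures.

3.24 × 10^4

atomic unit of velocity: v_au = e²/(4πε₀ℏ) = 2.19 × 10^6 m/s.
7.10 × 10^10 / 2.19 × 10^6 = 3.24 × 10^4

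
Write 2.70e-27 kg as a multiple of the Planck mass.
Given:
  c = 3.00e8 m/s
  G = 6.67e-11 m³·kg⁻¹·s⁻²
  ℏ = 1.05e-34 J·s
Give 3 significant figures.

Planck mass: m_P = √(ℏc/G) = 2.17e-8 kg.
2.70e-27 / 2.17e-8 = 1.24e-19

1.24e-19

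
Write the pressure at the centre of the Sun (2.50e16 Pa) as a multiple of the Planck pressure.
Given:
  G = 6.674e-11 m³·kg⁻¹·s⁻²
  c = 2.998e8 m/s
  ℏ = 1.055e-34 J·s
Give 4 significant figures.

5.397e-98

Planck pressure: p_P = c⁷/(ℏG²) = 4.632e113 Pa.
2.50e16 / 4.632e113 = 5.397e-98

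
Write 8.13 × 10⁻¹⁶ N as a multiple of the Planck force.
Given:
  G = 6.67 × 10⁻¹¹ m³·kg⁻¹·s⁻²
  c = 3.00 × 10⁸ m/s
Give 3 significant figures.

6.69 × 10⁻⁶⁰

Planck force: F_P = c⁴/G = 1.21 × 10⁴⁴ N.
8.13 × 10⁻¹⁶ / 1.21 × 10⁴⁴ = 6.69 × 10⁻⁶⁰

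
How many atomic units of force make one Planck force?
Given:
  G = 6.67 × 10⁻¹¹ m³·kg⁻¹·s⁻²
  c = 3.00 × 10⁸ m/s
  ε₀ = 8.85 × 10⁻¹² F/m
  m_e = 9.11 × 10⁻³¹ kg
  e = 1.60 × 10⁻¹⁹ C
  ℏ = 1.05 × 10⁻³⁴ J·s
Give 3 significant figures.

Planck force: F_P = c⁴/G = 1.21 × 10⁴⁴ N
atomic unit of force: F_au = E_h/a₀ = m_e²e⁶/((4πε₀)³ℏ⁴) = 8.33 × 10⁻⁸ N
ratio = 1.21 × 10⁴⁴ / 8.33 × 10⁻⁸ = 1.46 × 10⁵¹

1.46 × 10⁵¹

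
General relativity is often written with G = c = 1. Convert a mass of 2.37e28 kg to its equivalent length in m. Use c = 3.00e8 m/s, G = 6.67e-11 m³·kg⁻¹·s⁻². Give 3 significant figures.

In G = c = 1 units mass has dimensions of length; the conversion factor is G/c².
2.37e28 kg × (G/c²) = 17.6 m

17.6 m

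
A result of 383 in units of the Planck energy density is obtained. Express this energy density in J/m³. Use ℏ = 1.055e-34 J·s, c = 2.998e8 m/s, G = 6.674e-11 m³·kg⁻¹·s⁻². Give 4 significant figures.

1.774e116 J/m³

One Planck energy density: u_P = c⁷/(ℏG²) = 4.632e113 J/m³.
383 × 4.632e113 J/m³ = 1.774e116 J/m³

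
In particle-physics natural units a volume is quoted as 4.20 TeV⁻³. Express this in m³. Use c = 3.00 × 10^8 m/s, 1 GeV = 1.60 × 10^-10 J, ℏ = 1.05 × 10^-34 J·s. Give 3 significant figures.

Volume is [L]³ = [E]⁻³·(ℏc)³.
1 GeV⁻³ → (ℏc)³ × (1 GeV in J)⁻³ = 7.63 × 10^-48 m³.
Convert the energy scale: 4.20 TeV⁻³ = 4.20 × 10^-9 GeV⁻³.
Result: 4.20 × 10^-9 × 7.63 × 10^-48 = 3.20 × 10^-56 m³.

3.20 × 10^-56 m³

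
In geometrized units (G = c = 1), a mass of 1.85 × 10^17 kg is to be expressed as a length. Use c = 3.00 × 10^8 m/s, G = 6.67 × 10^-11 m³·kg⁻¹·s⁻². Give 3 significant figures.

1.37 × 10^-10 m

In G = c = 1 units mass has dimensions of length; the conversion factor is G/c².
1.85 × 10^17 kg × (G/c²) = 1.37 × 10^-10 m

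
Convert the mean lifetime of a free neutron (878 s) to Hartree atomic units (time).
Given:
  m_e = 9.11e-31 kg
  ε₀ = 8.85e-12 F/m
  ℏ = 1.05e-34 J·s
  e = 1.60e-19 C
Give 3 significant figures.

3.66e19

atomic unit of time: τ_au = (4πε₀)²ℏ³/(m_e e⁴) = 2.40e-17 s.
878 / 2.40e-17 = 3.66e19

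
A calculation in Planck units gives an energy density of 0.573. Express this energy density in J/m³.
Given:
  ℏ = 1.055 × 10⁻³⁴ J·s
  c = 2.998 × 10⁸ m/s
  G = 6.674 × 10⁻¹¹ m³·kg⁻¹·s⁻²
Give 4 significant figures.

2.654 × 10¹¹³ J/m³

One Planck energy density: u_P = c⁷/(ℏG²) = 4.632 × 10¹¹³ J/m³.
0.573 × 4.632 × 10¹¹³ J/m³ = 2.654 × 10¹¹³ J/m³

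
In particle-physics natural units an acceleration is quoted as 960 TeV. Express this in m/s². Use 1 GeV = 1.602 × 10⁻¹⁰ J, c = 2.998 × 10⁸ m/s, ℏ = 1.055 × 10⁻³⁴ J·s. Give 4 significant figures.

4.370 × 10³⁸ m/s²

Acceleration is [L]/[T]² = c·[E]/ℏ.
1 GeV → c/ℏ × (1 GeV in J) = 4.552 × 10³² m/s².
Convert the energy scale: 960 TeV = 9.60 × 10⁵ GeV.
Result: 9.60 × 10⁵ × 4.552 × 10³² = 4.370 × 10³⁸ m/s².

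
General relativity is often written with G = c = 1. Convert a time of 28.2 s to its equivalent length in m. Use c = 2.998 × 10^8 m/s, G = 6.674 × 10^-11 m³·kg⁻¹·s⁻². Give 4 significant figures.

Time → length via c.
28.2 s × (c) = 8.454 × 10^9 m

8.454 × 10^9 m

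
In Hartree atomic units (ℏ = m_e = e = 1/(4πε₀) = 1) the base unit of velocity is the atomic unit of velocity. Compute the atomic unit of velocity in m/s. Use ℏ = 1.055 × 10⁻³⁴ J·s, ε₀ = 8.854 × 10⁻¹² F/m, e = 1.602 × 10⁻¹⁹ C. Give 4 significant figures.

2.186 × 10⁶ m/s

v_au = e²/(4πε₀ℏ)
  = 2.566 × 10⁻³⁸ / 1.174 × 10⁻⁴⁴
  = 2.186 × 10⁶ m/s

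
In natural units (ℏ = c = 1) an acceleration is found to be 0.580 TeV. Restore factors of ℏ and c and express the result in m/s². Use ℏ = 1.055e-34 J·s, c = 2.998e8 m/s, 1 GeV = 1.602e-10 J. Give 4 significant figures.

2.640e35 m/s²

Acceleration is [L]/[T]² = c·[E]/ℏ.
1 GeV → c/ℏ × (1 GeV in J) = 4.552e32 m/s².
Convert the energy scale: 0.580 TeV = 580 GeV.
Result: 580 × 4.552e32 = 2.640e35 m/s².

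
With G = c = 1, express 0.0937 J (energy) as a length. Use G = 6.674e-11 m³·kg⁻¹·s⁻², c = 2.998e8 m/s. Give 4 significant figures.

Energy → length via G/c⁴.
0.0937 J × (G/c⁴) = 7.741e-46 m

7.741e-46 m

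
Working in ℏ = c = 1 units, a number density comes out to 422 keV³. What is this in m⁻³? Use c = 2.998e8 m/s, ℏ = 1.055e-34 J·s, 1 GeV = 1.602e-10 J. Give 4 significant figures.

Number density is [L]⁻³ = [E]³/(ℏc)³.
1 GeV³ → 1/(ℏc)³ × (1 GeV in J)³ = 1.299e47 m⁻³.
Convert the energy scale: 422 keV³ = 4.22e-16 GeV³.
Result: 4.22e-16 × 1.299e47 = 5.483e31 m⁻³.

5.483e31 m⁻³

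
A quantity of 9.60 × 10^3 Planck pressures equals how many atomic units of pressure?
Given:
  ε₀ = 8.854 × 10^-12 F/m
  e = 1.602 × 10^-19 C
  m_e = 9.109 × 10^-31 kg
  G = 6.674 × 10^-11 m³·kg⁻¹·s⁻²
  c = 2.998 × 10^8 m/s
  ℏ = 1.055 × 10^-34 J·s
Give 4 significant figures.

Planck pressure: p_P = c⁷/(ℏG²) = 4.632 × 10^113 Pa
atomic unit of pressure: P_au = E_h/a₀³ = m_e⁴e¹⁰/((4πε₀)⁵ℏ⁸) = 2.929 × 10^13 Pa
9.60 × 10^3 × 4.632 × 10^113 / 2.929 × 10^13 = 1.518 × 10^104

1.518 × 10^104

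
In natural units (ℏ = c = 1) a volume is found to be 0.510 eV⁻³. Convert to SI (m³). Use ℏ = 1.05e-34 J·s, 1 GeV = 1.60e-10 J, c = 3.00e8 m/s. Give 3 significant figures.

Volume is [L]³ = [E]⁻³·(ℏc)³.
1 GeV⁻³ → (ℏc)³ × (1 GeV in J)⁻³ = 7.63e-48 m³.
Convert the energy scale: 0.510 eV⁻³ = 5.10e26 GeV⁻³.
Result: 5.10e26 × 7.63e-48 = 3.89e-21 m³.

3.89e-21 m³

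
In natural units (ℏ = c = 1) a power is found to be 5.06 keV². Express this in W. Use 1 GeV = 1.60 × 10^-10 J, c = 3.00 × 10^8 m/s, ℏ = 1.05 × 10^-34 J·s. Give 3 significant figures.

Power is [E]/[T] = [E]²/ℏ.
1 GeV² → 1/ℏ × (1 GeV in J)² = 2.44 × 10^14 W.
Convert the energy scale: 5.06 keV² = 5.06 × 10^-12 GeV².
Result: 5.06 × 10^-12 × 2.44 × 10^14 = 1.23 × 10^3 W.

1.23 × 10^3 W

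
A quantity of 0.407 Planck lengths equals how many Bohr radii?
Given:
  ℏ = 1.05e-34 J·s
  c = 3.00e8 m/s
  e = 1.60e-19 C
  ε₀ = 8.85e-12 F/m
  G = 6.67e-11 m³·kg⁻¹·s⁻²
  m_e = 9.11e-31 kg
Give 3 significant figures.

1.25e-25

Planck length: ℓ_P = √(ℏG/c³) = 1.61e-35 m
Bohr radius: a₀ = 4πε₀ℏ²/(m_e e²) = 5.26e-11 m
0.407 × 1.61e-35 / 5.26e-11 = 1.25e-25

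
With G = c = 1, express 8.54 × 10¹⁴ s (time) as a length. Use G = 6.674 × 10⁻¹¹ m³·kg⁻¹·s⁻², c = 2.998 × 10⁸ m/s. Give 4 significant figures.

Time → length via c.
8.54 × 10¹⁴ s × (c) = 2.560 × 10²³ m

2.560 × 10²³ m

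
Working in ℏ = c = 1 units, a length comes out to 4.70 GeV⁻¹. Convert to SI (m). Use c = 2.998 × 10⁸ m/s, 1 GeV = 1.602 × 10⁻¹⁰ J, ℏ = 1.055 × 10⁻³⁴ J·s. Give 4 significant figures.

9.279 × 10⁻¹⁶ m

A length is [E]⁻¹ in ℏ=c=1; restore one factor of ℏc.
1 GeV⁻¹ → ℏc × (1 GeV in J)⁻¹ = 1.974 × 10⁻¹⁶ m.
Result: 4.70 × 1.974 × 10⁻¹⁶ = 9.279 × 10⁻¹⁶ m.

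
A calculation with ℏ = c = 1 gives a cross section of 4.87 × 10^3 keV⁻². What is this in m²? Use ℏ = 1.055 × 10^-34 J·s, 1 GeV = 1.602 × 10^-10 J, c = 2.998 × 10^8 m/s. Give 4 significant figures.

1.898 × 10^-16 m²

Area is [L]² = [E]⁻²·(ℏc)²; restore (ℏc)².
1 GeV⁻² → (ℏc)² × (1 GeV in J)⁻² = 3.898 × 10^-32 m².
Convert the energy scale: 4.87 × 10^3 keV⁻² = 4.87 × 10^15 GeV⁻².
Result: 4.87 × 10^15 × 3.898 × 10^-32 = 1.898 × 10^-16 m².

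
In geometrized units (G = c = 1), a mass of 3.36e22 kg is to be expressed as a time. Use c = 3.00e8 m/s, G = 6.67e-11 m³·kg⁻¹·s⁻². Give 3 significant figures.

Mass → time via G/c³.
3.36e22 kg × (G/c³) = 8.30e-14 s

8.30e-14 s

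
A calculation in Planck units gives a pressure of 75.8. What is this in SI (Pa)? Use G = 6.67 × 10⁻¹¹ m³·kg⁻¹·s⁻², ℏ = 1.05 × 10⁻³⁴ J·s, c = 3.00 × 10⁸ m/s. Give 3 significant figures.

3.55 × 10¹¹⁵ Pa

One Planck pressure: p_P = c⁷/(ℏG²) = 4.68 × 10¹¹³ Pa.
75.8 × 4.68 × 10¹¹³ Pa = 3.55 × 10¹¹⁵ Pa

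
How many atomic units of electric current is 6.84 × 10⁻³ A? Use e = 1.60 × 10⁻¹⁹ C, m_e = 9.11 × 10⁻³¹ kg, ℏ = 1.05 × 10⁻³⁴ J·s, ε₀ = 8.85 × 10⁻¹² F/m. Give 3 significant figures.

atomic unit of electric current: I_au = e E_h/ℏ = m_e e⁵/((4πε₀)²ℏ³) = 6.67 × 10⁻³ A.
6.84 × 10⁻³ / 6.67 × 10⁻³ = 1.03

1.03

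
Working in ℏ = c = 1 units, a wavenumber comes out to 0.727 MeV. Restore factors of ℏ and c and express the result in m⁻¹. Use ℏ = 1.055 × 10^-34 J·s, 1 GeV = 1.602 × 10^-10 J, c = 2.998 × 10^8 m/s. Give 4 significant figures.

3.682 × 10^12 m⁻¹

Inverse length is [E]/(ℏc).
1 GeV → 1/(ℏc) × (1 GeV in J) = 5.065 × 10^15 m⁻¹.
Convert the energy scale: 0.727 MeV = 7.27 × 10^-4 GeV.
Result: 7.27 × 10^-4 × 5.065 × 10^15 = 3.682 × 10^12 m⁻¹.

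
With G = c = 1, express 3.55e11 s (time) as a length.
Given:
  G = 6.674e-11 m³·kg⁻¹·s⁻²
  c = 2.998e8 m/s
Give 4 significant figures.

Time → length via c.
3.55e11 s × (c) = 1.064e20 m

1.064e20 m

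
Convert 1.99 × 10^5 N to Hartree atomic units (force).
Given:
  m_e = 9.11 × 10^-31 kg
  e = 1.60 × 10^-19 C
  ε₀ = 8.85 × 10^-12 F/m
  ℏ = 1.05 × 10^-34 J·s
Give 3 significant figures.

2.39 × 10^12

atomic unit of force: F_au = E_h/a₀ = m_e²e⁶/((4πε₀)³ℏ⁴) = 8.33 × 10^-8 N.
1.99 × 10^5 / 8.33 × 10^-8 = 2.39 × 10^12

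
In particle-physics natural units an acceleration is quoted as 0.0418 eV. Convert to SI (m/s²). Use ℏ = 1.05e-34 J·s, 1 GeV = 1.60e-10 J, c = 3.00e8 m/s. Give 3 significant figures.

1.91e22 m/s²

Acceleration is [L]/[T]² = c·[E]/ℏ.
1 GeV → c/ℏ × (1 GeV in J) = 4.57e32 m/s².
Convert the energy scale: 0.0418 eV = 4.18e-11 GeV.
Result: 4.18e-11 × 4.57e32 = 1.91e22 m/s².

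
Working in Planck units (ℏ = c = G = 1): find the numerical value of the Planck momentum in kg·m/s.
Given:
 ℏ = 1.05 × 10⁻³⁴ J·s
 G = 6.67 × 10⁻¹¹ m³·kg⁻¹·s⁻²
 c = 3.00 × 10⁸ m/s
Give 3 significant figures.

6.52 kg·m/s

From ℏ = c = G = 1 the momentum scale is p_P = √(ℏc³/G).
  = √(42.5)
  = 6.52 kg·m/s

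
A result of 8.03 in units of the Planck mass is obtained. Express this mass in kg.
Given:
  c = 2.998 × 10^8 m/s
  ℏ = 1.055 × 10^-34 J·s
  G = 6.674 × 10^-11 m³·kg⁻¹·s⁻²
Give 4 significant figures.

One Planck mass: m_P = √(ℏc/G) = 2.177 × 10^-8 kg.
8.03 × 2.177 × 10^-8 kg = 1.748 × 10^-7 kg

1.748 × 10^-7 kg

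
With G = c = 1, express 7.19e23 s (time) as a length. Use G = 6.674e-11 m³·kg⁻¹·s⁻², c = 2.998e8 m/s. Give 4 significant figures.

2.156e32 m

Time → length via c.
7.19e23 s × (c) = 2.156e32 m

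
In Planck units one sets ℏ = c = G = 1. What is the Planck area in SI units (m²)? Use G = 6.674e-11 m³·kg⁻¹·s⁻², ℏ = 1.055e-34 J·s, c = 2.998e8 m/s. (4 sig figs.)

2.613e-70 m²

A_P = ℏG/c³
  = 7.041e-45 / 2.695e25
  = 2.613e-70 m²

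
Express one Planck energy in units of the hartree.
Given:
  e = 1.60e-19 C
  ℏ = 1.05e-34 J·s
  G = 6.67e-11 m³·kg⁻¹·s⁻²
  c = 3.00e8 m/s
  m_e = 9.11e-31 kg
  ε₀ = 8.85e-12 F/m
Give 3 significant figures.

Planck energy: E_P = √(ℏc⁵/G) = 1.96e9 J
hartree: E_h = m_e e⁴/(4πε₀ℏ)² = 4.38e-18 J
ratio = 1.96e9 / 4.38e-18 = 4.47e26

4.47e26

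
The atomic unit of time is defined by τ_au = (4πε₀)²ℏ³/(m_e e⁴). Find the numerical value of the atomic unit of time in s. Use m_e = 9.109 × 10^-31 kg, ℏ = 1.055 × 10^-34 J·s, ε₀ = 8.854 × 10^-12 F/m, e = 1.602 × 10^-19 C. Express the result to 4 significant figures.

τ_au = (4πε₀)²ℏ³/(m_e e⁴)
E_h = 4.354 × 10^-18 J
ℏ/E_h = 2.423 × 10^-17 s

2.423 × 10^-17 s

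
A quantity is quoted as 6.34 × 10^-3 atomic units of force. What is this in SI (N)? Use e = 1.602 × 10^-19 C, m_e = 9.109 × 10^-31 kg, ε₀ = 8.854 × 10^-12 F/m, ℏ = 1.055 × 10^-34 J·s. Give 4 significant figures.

5.211 × 10^-10 N

One atomic unit of force: F_au = E_h/a₀ = m_e²e⁶/((4πε₀)³ℏ⁴) = 8.220 × 10^-8 N.
6.34 × 10^-3 × 8.220 × 10^-8 N = 5.211 × 10^-10 N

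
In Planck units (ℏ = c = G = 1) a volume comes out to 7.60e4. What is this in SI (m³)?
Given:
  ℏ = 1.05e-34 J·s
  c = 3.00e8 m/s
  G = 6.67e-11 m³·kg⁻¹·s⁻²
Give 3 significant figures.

3.17e-100 m³

One Planck volume: V_P = (ℏG/c³)^(3/2) = 4.18e-105 m³.
7.60e4 × 4.18e-105 m³ = 3.17e-100 m³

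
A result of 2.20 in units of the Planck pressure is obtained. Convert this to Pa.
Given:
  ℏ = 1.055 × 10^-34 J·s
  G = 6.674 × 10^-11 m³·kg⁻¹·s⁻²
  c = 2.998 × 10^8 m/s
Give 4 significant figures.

1.019 × 10^114 Pa

One Planck pressure: p_P = c⁷/(ℏG²) = 4.632 × 10^113 Pa.
2.20 × 4.632 × 10^113 Pa = 1.019 × 10^114 Pa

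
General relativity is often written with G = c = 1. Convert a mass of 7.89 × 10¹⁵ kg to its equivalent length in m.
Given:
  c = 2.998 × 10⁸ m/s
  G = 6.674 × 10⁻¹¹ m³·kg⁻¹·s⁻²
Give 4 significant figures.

In G = c = 1 units mass has dimensions of length; the conversion factor is G/c².
7.89 × 10¹⁵ kg × (G/c²) = 5.859 × 10⁻¹² m

5.859 × 10⁻¹² m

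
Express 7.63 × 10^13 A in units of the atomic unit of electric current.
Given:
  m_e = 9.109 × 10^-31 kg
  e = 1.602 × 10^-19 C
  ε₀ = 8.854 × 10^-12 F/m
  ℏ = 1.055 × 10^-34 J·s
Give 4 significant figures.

1.154 × 10^16

atomic unit of electric current: I_au = e E_h/ℏ = m_e e⁵/((4πε₀)²ℏ³) = 6.612 × 10^-3 A.
7.63 × 10^13 / 6.612 × 10^-3 = 1.154 × 10^16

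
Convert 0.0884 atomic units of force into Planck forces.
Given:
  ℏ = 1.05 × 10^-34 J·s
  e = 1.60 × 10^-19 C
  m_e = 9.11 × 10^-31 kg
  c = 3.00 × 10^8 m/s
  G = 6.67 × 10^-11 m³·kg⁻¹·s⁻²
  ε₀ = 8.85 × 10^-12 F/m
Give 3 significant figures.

6.06 × 10^-53

atomic unit of force: F_au = E_h/a₀ = m_e²e⁶/((4πε₀)³ℏ⁴) = 8.33 × 10^-8 N
Planck force: F_P = c⁴/G = 1.21 × 10^44 N
0.0884 × 8.33 × 10^-8 / 1.21 × 10^44 = 6.06 × 10^-53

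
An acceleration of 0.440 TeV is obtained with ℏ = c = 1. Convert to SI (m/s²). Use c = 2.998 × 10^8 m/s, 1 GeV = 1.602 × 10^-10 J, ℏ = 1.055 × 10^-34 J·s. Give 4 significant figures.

Acceleration is [L]/[T]² = c·[E]/ℏ.
1 GeV → c/ℏ × (1 GeV in J) = 4.552 × 10^32 m/s².
Convert the energy scale: 0.440 TeV = 440 GeV.
Result: 440 × 4.552 × 10^32 = 2.003 × 10^35 m/s².

2.003 × 10^35 m/s²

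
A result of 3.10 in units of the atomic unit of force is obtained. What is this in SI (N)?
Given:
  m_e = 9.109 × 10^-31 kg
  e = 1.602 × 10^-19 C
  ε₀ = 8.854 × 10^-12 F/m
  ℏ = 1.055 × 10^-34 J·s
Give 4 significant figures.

One atomic unit of force: F_au = E_h/a₀ = m_e²e⁶/((4πε₀)³ℏ⁴) = 8.220 × 10^-8 N.
3.10 × 8.220 × 10^-8 N = 2.548 × 10^-7 N

2.548 × 10^-7 N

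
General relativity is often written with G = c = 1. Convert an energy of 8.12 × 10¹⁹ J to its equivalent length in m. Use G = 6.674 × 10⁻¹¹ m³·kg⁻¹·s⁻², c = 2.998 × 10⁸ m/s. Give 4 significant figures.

Energy → length via G/c⁴.
8.12 × 10¹⁹ J × (G/c⁴) = 6.708 × 10⁻²⁵ m

6.708 × 10⁻²⁵ m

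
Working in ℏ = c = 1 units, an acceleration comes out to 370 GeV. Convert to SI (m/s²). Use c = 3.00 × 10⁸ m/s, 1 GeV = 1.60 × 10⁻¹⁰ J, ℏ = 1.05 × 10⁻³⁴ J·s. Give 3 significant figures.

Acceleration is [L]/[T]² = c·[E]/ℏ.
1 GeV → c/ℏ × (1 GeV in J) = 4.57 × 10³² m/s².
Result: 370 × 4.57 × 10³² = 1.69 × 10³⁵ m/s².

1.69 × 10³⁵ m/s²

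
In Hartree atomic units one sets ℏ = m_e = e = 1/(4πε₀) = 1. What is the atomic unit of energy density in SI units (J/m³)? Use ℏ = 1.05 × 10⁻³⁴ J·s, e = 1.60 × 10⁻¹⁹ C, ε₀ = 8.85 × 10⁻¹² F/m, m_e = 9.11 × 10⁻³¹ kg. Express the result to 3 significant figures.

u_au = E_h/a₀³ = m_e⁴e¹⁰/((4πε₀)⁵ℏ⁸)
E_h = 4.38 × 10⁻¹⁸ J
a₀ = 5.26 × 10⁻¹¹ m
E_h/a₀³ = 3.01 × 10¹³ J/m³

3.01 × 10¹³ J/m³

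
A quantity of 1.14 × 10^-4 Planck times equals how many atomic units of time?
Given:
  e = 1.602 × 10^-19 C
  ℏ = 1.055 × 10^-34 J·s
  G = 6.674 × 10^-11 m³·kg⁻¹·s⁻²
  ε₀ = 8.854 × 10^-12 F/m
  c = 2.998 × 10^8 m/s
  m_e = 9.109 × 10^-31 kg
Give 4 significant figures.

Planck time: t_P = √(ℏG/c⁵) = 5.392 × 10^-44 s
atomic unit of time: τ_au = (4πε₀)²ℏ³/(m_e e⁴) = 2.423 × 10^-17 s
1.14 × 10^-4 × 5.392 × 10^-44 / 2.423 × 10^-17 = 2.537 × 10^-31

2.537 × 10^-31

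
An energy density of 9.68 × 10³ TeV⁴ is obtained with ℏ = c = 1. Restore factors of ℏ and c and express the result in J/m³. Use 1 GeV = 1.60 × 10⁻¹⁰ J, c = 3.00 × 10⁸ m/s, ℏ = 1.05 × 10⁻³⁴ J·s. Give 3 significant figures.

[E]/[L]³ = [E]⁴/(ℏc)³; restore (ℏc)⁻³.
1 GeV⁴ → 1/(ℏc)³ × (1 GeV in J)⁴ = 2.10 × 10³⁷ J/m³.
Convert the energy scale: 9.68 × 10³ TeV⁴ = 9.68 × 10¹⁵ GeV⁴.
Result: 9.68 × 10¹⁵ × 2.10 × 10³⁷ = 2.03 × 10⁵³ J/m³.

2.03 × 10⁵³ J/m³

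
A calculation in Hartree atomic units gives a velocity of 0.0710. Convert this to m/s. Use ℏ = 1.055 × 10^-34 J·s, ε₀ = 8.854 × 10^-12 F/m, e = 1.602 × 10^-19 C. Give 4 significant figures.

1.552 × 10^5 m/s

One atomic unit of velocity: v_au = e²/(4πε₀ℏ) = 2.186 × 10^6 m/s.
0.0710 × 2.186 × 10^6 m/s = 1.552 × 10^5 m/s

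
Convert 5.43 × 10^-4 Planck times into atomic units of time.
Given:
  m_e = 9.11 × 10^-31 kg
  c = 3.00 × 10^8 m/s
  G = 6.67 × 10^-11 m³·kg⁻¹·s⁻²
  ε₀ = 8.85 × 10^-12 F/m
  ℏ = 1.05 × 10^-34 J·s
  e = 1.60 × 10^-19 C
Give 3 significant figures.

Planck time: t_P = √(ℏG/c⁵) = 5.37 × 10^-44 s
atomic unit of time: τ_au = (4πε₀)²ℏ³/(m_e e⁴) = 2.40 × 10^-17 s
5.43 × 10^-4 × 5.37 × 10^-44 / 2.40 × 10^-17 = 1.22 × 10^-30

1.22 × 10^-30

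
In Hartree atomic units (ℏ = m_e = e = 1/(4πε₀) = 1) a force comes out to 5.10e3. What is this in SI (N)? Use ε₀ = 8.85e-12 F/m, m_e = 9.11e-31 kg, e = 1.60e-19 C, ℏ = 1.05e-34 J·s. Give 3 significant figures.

One atomic unit of force: F_au = E_h/a₀ = m_e²e⁶/((4πε₀)³ℏ⁴) = 8.33e-8 N.
5.10e3 × 8.33e-8 N = 4.25e-4 N

4.25e-4 N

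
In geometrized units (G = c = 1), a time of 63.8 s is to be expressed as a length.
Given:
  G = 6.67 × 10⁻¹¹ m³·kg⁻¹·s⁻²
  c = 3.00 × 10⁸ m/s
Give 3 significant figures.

Time → length via c.
63.8 s × (c) = 1.91 × 10¹⁰ m

1.91 × 10¹⁰ m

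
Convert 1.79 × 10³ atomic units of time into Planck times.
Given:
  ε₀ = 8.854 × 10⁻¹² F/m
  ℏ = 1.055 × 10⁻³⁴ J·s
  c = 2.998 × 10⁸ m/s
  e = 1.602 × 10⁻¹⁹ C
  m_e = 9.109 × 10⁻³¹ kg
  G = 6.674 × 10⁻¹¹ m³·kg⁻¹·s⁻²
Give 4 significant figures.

8.044 × 10²⁹

atomic unit of time: τ_au = (4πε₀)²ℏ³/(m_e e⁴) = 2.423 × 10⁻¹⁷ s
Planck time: t_P = √(ℏG/c⁵) = 5.392 × 10⁻⁴⁴ s
1.79 × 10³ × 2.423 × 10⁻¹⁷ / 5.392 × 10⁻⁴⁴ = 8.044 × 10²⁹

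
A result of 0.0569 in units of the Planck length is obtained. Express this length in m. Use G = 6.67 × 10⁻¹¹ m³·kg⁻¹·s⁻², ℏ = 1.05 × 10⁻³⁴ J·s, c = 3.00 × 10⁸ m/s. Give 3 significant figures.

One Planck length: ℓ_P = √(ℏG/c³) = 1.61 × 10⁻³⁵ m.
0.0569 × 1.61 × 10⁻³⁵ m = 9.16 × 10⁻³⁷ m

9.16 × 10⁻³⁷ m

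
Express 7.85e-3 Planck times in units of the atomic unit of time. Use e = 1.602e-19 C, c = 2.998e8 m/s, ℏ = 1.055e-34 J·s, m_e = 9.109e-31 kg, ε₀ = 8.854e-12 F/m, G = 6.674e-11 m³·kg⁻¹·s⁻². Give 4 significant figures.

Planck time: t_P = √(ℏG/c⁵) = 5.392e-44 s
atomic unit of time: τ_au = (4πε₀)²ℏ³/(m_e e⁴) = 2.423e-17 s
7.85e-3 × 5.392e-44 / 2.423e-17 = 1.747e-29

1.747e-29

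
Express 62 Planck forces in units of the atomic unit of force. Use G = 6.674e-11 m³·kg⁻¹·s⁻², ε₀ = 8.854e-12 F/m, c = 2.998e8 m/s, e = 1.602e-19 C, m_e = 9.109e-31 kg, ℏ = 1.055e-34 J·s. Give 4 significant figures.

9.130e52

Planck force: F_P = c⁴/G = 1.210e44 N
atomic unit of force: F_au = E_h/a₀ = m_e²e⁶/((4πε₀)³ℏ⁴) = 8.220e-8 N
62 × 1.210e44 / 8.220e-8 = 9.130e52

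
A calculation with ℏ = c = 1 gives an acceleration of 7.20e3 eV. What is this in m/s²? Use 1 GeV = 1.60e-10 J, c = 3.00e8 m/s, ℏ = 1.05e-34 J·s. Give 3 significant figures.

Acceleration is [L]/[T]² = c·[E]/ℏ.
1 GeV → c/ℏ × (1 GeV in J) = 4.57e32 m/s².
Convert the energy scale: 7.20e3 eV = 7.20e-6 GeV.
Result: 7.20e-6 × 4.57e32 = 3.29e27 m/s².

3.29e27 m/s²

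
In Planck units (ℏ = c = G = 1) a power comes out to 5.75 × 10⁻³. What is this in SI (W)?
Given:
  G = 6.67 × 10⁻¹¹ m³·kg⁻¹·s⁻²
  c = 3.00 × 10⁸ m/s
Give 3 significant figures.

2.09 × 10⁵⁰ W

One Planck power: P_P = c⁵/G = 3.64 × 10⁵² W.
5.75 × 10⁻³ × 3.64 × 10⁵² W = 2.09 × 10⁵⁰ W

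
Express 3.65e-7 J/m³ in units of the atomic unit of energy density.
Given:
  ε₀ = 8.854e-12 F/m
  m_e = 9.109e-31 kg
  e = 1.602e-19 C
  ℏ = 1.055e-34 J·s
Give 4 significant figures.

atomic unit of energy density: u_au = E_h/a₀³ = m_e⁴e¹⁰/((4πε₀)⁵ℏ⁸) = 2.929e13 J/m³.
3.65e-7 / 2.929e13 = 1.246e-20

1.246e-20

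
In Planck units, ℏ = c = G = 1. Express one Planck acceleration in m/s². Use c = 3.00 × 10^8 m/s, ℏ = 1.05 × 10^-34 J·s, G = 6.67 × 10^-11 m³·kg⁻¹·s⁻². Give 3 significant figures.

The unique combination of the constants set to 1 with dimensions of acceleration is a_P = √(c⁷/(ℏG)).
  = √(3.12 × 10^103)
  = 5.59 × 10^51 m/s²

5.59 × 10^51 m/s²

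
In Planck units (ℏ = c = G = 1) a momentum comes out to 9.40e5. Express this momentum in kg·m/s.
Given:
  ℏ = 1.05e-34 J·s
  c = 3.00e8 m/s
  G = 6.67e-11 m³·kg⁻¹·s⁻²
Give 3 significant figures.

One Planck momentum: p_P = √(ℏc³/G) = 6.52 kg·m/s.
9.40e5 × 6.52 kg·m/s = 6.13e6 kg·m/s

6.13e6 kg·m/s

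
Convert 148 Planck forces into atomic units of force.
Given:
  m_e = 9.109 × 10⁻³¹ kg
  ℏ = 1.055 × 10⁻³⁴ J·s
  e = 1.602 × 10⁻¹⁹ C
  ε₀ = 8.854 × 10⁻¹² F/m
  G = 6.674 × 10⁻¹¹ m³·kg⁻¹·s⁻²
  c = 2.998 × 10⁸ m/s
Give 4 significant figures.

2.179 × 10⁵³

Planck force: F_P = c⁴/G = 1.210 × 10⁴⁴ N
atomic unit of force: F_au = E_h/a₀ = m_e²e⁶/((4πε₀)³ℏ⁴) = 8.220 × 10⁻⁸ N
148 × 1.210 × 10⁴⁴ / 8.220 × 10⁻⁸ = 2.179 × 10⁵³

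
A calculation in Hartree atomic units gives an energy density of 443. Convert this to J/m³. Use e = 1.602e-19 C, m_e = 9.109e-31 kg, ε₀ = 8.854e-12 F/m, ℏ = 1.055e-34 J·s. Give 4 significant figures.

One atomic unit of energy density: u_au = E_h/a₀³ = m_e⁴e¹⁰/((4πε₀)⁵ℏ⁸) = 2.929e13 J/m³.
443 × 2.929e13 J/m³ = 1.298e16 J/m³

1.298e16 J/m³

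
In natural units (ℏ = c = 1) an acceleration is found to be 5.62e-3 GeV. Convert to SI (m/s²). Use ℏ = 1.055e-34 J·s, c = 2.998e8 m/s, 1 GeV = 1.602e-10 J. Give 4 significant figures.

Acceleration is [L]/[T]² = c·[E]/ℏ.
1 GeV → c/ℏ × (1 GeV in J) = 4.552e32 m/s².
Result: 5.62e-3 × 4.552e32 = 2.558e30 m/s².

2.558e30 m/s²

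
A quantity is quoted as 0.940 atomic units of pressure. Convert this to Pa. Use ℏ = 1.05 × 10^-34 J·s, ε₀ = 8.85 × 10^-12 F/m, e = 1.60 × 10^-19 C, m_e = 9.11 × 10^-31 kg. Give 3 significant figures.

One atomic unit of pressure: P_au = E_h/a₀³ = m_e⁴e¹⁰/((4πε₀)⁵ℏ⁸) = 3.01 × 10^13 Pa.
0.940 × 3.01 × 10^13 Pa = 2.83 × 10^13 Pa

2.83 × 10^13 Pa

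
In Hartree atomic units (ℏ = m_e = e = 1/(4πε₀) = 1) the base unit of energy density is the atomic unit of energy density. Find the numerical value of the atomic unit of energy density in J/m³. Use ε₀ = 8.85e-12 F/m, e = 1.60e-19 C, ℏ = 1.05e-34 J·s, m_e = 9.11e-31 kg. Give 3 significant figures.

u_au = E_h/a₀³ = m_e⁴e¹⁰/((4πε₀)⁵ℏ⁸)
E_h = 4.38e-18 J
a₀ = 5.26e-11 m
E_h/a₀³ = 3.01e13 J/m³

3.01e13 J/m³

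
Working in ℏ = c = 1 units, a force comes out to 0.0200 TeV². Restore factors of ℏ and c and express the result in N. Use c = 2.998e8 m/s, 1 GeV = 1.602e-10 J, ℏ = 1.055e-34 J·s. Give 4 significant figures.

Force is [E]/[L] = [E]²/(ℏc); restore (ℏc)⁻¹.
1 GeV² → 1/(ℏc) × (1 GeV in J)² = 8.114e5 N.
Convert the energy scale: 0.0200 TeV² = 2.00e4 GeV².
Result: 2.00e4 × 8.114e5 = 1.623e10 N.

1.623e10 N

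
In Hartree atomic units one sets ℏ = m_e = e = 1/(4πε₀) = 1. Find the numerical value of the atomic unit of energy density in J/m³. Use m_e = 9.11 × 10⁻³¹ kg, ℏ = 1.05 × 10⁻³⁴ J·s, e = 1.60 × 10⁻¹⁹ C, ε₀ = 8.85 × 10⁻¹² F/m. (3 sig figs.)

3.01 × 10¹³ J/m³

u_au = E_h/a₀³ = m_e⁴e¹⁰/((4πε₀)⁵ℏ⁸)
E_h = 4.38 × 10⁻¹⁸ J
a₀ = 5.26 × 10⁻¹¹ m
E_h/a₀³ = 3.01 × 10¹³ J/m³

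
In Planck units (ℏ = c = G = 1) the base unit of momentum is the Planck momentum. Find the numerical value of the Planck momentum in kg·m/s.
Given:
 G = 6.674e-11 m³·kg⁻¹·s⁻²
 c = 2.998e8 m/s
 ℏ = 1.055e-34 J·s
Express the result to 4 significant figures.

6.527 kg·m/s

p_P = √(ℏc³/G)
  = √(42.60)
  = 6.527 kg·m/s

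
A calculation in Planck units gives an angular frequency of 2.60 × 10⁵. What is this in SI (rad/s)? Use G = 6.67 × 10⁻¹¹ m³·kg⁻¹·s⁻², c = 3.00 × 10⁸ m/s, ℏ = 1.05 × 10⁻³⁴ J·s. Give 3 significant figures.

One Planck angular frequency: ω_P = √(c⁵/(ℏG)) = 1.86 × 10⁴³ rad/s.
2.60 × 10⁵ × 1.86 × 10⁴³ rad/s = 4.84 × 10⁴⁸ rad/s

4.84 × 10⁴⁸ rad/s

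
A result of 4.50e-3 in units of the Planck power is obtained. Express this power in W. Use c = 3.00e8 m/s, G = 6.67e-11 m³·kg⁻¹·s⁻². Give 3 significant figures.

One Planck power: P_P = c⁵/G = 3.64e52 W.
4.50e-3 × 3.64e52 W = 1.64e50 W

1.64e50 W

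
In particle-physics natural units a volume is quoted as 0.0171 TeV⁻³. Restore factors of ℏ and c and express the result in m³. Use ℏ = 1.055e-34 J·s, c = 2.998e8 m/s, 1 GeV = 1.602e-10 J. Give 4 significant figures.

1.316e-58 m³

Volume is [L]³ = [E]⁻³·(ℏc)³.
1 GeV⁻³ → (ℏc)³ × (1 GeV in J)⁻³ = 7.696e-48 m³.
Convert the energy scale: 0.0171 TeV⁻³ = 1.71e-11 GeV⁻³.
Result: 1.71e-11 × 7.696e-48 = 1.316e-58 m³.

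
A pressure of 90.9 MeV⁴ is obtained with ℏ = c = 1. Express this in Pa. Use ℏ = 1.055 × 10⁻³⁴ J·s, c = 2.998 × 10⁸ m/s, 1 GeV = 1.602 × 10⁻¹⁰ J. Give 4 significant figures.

1.892 × 10²⁷ Pa

Pressure is [E]/[L]³ = [E]⁴/(ℏc)³.
1 GeV⁴ → 1/(ℏc)³ × (1 GeV in J)⁴ = 2.082 × 10³⁷ Pa.
Convert the energy scale: 90.9 MeV⁴ = 9.09 × 10⁻¹¹ GeV⁴.
Result: 9.09 × 10⁻¹¹ × 2.082 × 10³⁷ = 1.892 × 10²⁷ Pa.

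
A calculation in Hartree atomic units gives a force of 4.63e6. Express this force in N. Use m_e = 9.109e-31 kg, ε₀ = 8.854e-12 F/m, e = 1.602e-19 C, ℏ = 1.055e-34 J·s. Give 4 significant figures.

0.3806 N

One atomic unit of force: F_au = E_h/a₀ = m_e²e⁶/((4πε₀)³ℏ⁴) = 8.220e-8 N.
4.63e6 × 8.220e-8 N = 0.3806 N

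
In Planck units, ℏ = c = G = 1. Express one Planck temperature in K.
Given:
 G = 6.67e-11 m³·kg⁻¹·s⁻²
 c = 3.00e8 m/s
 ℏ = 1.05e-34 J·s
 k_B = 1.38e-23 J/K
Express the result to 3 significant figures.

1.42e32 K

The unique combination of the constants set to 1 with dimensions of temperature is T_P = √(ℏc⁵/G) / k_B.
  = √(3.83e18) × 7.25e22
  = 1.42e32 K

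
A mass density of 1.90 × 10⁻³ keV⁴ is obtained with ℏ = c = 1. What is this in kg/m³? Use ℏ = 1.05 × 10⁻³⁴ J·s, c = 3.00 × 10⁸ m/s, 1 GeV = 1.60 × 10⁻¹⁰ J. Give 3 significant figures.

Mass density is [E]/(c²[L]³) = [E]⁴/(ℏ³c⁵).
1 GeV⁴ → 1/(ℏ³c⁵) × (1 GeV in J)⁴ = 2.33 × 10²⁰ kg/m³.
Convert the energy scale: 1.90 × 10⁻³ keV⁴ = 1.90 × 10⁻²⁷ GeV⁴.
Result: 1.90 × 10⁻²⁷ × 2.33 × 10²⁰ = 4.43 × 10⁻⁷ kg/m³.

4.43 × 10⁻⁷ kg/m³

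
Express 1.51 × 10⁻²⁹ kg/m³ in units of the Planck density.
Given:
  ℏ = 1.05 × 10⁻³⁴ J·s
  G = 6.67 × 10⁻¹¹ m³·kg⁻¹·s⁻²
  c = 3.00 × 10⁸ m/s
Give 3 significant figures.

2.90 × 10⁻¹²⁶

Planck density: ρ_P = c⁵/(ℏG²) = 5.20 × 10⁹⁶ kg/m³.
1.51 × 10⁻²⁹ / 5.20 × 10⁹⁶ = 2.90 × 10⁻¹²⁶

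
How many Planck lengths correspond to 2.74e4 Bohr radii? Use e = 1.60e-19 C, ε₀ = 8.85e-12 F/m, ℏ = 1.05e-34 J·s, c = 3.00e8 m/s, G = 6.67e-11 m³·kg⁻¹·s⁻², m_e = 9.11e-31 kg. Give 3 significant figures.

8.94e28

Bohr radius: a₀ = 4πε₀ℏ²/(m_e e²) = 5.26e-11 m
Planck length: ℓ_P = √(ℏG/c³) = 1.61e-35 m
2.74e4 × 5.26e-11 / 1.61e-35 = 8.94e28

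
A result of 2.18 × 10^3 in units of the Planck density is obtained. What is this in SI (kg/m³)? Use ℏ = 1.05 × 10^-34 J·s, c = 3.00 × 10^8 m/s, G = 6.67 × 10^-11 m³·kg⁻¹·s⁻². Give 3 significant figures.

1.13 × 10^100 kg/m³

One Planck density: ρ_P = c⁵/(ℏG²) = 5.20 × 10^96 kg/m³.
2.18 × 10^3 × 5.20 × 10^96 kg/m³ = 1.13 × 10^100 kg/m³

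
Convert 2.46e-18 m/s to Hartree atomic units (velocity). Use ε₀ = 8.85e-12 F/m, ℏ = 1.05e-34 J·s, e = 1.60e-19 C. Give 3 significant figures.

1.12e-24

atomic unit of velocity: v_au = e²/(4πε₀ℏ) = 2.19e6 m/s.
2.46e-18 / 2.19e6 = 1.12e-24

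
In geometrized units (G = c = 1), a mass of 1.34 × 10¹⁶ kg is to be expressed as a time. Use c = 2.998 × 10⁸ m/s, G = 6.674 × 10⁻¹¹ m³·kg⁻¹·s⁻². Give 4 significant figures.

Mass → time via G/c³.
1.34 × 10¹⁶ kg × (G/c³) = 3.319 × 10⁻²⁰ s

3.319 × 10⁻²⁰ s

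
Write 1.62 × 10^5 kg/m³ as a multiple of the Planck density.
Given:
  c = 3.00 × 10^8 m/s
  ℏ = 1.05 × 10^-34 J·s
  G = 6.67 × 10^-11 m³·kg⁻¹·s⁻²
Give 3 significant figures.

Planck density: ρ_P = c⁵/(ℏG²) = 5.20 × 10^96 kg/m³.
1.62 × 10^5 / 5.20 × 10^96 = 3.11 × 10^-92

3.11 × 10^-92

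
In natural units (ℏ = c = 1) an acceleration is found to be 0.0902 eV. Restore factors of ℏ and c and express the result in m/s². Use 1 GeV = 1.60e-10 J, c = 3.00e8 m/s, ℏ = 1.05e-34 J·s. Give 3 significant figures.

Acceleration is [L]/[T]² = c·[E]/ℏ.
1 GeV → c/ℏ × (1 GeV in J) = 4.57e32 m/s².
Convert the energy scale: 0.0902 eV = 9.02e-11 GeV.
Result: 9.02e-11 × 4.57e32 = 4.12e22 m/s².

4.12e22 m/s²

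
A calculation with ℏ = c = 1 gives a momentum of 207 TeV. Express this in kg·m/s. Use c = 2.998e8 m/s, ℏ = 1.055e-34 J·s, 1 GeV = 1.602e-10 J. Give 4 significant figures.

1.106e-13 kg·m/s

Momentum is [E]/c; divide by c.
1 GeV → 1/c × (1 GeV in J) = 5.344e-19 kg·m/s.
Convert the energy scale: 207 TeV = 2.07e5 GeV.
Result: 2.07e5 × 5.344e-19 = 1.106e-13 kg·m/s.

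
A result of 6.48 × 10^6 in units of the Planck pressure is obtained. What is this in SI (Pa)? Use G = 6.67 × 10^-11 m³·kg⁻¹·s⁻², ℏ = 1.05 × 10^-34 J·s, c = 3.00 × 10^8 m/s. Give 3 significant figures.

3.03 × 10^120 Pa

One Planck pressure: p_P = c⁷/(ℏG²) = 4.68 × 10^113 Pa.
6.48 × 10^6 × 4.68 × 10^113 Pa = 3.03 × 10^120 Pa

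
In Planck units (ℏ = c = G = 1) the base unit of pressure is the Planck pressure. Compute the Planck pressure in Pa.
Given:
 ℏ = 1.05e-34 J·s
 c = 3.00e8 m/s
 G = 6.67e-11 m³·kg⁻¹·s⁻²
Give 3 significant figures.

p_P = c⁷/(ℏG²)
  = 2.19e59 / 4.67e-55
  = 4.68e113 Pa

4.68e113 Pa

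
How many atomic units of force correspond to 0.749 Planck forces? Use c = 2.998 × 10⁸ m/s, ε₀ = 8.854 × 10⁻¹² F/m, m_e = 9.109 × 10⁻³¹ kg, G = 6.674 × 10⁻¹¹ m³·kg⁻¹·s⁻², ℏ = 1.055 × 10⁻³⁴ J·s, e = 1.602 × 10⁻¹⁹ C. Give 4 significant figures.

1.103 × 10⁵¹

Planck force: F_P = c⁴/G = 1.210 × 10⁴⁴ N
atomic unit of force: F_au = E_h/a₀ = m_e²e⁶/((4πε₀)³ℏ⁴) = 8.220 × 10⁻⁸ N
0.749 × 1.210 × 10⁴⁴ / 8.220 × 10⁻⁸ = 1.103 × 10⁵¹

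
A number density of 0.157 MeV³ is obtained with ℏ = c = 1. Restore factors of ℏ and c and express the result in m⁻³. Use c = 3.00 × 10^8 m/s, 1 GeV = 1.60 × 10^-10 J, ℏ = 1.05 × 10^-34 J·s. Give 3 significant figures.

2.06 × 10^37 m⁻³

Number density is [L]⁻³ = [E]³/(ℏc)³.
1 GeV³ → 1/(ℏc)³ × (1 GeV in J)³ = 1.31 × 10^47 m⁻³.
Convert the energy scale: 0.157 MeV³ = 1.57 × 10^-10 GeV³.
Result: 1.57 × 10^-10 × 1.31 × 10^47 = 2.06 × 10^37 m⁻³.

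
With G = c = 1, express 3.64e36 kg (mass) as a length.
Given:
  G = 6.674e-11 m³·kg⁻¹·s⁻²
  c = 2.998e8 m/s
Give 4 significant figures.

2.703e9 m

In G = c = 1 units mass has dimensions of length; the conversion factor is G/c².
3.64e36 kg × (G/c²) = 2.703e9 m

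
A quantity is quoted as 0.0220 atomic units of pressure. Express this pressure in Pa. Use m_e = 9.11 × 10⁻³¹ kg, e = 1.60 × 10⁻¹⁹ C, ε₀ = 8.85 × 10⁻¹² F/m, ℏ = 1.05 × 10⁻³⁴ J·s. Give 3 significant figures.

6.63 × 10¹¹ Pa

One atomic unit of pressure: P_au = E_h/a₀³ = m_e⁴e¹⁰/((4πε₀)⁵ℏ⁸) = 3.01 × 10¹³ Pa.
0.0220 × 3.01 × 10¹³ Pa = 6.63 × 10¹¹ Pa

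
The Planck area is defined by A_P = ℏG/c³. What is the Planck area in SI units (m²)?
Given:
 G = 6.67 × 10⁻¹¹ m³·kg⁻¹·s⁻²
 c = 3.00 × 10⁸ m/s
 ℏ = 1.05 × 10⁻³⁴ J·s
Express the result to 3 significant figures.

2.59 × 10⁻⁷⁰ m²

A_P = ℏG/c³
  = 7.00 × 10⁻⁴⁵ / 2.70 × 10²⁵
  = 2.59 × 10⁻⁷⁰ m²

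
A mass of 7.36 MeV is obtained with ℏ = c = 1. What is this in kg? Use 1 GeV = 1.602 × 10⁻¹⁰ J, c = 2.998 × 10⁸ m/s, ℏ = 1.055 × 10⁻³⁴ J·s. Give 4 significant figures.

1.312 × 10⁻²⁹ kg

Mass is [E]/c²; divide by c².
1 GeV → 1/c² × (1 GeV in J) = 1.782 × 10⁻²⁷ kg.
Convert the energy scale: 7.36 MeV = 7.36 × 10⁻³ GeV.
Result: 7.36 × 10⁻³ × 1.782 × 10⁻²⁷ = 1.312 × 10⁻²⁹ kg.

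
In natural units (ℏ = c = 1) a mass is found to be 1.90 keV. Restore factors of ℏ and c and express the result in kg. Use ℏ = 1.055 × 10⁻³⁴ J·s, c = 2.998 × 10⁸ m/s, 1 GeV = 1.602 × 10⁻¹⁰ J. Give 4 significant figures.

Mass is [E]/c²; divide by c².
1 GeV → 1/c² × (1 GeV in J) = 1.782 × 10⁻²⁷ kg.
Convert the energy scale: 1.90 keV = 1.90 × 10⁻⁶ GeV.
Result: 1.90 × 10⁻⁶ × 1.782 × 10⁻²⁷ = 3.387 × 10⁻³³ kg.

3.387 × 10⁻³³ kg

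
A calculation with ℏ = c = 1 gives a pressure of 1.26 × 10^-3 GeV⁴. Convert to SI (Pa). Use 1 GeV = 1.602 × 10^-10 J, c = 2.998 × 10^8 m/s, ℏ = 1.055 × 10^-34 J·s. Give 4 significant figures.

2.623 × 10^34 Pa

Pressure is [E]/[L]³ = [E]⁴/(ℏc)³.
1 GeV⁴ → 1/(ℏc)³ × (1 GeV in J)⁴ = 2.082 × 10^37 Pa.
Result: 1.26 × 10^-3 × 2.082 × 10^37 = 2.623 × 10^34 Pa.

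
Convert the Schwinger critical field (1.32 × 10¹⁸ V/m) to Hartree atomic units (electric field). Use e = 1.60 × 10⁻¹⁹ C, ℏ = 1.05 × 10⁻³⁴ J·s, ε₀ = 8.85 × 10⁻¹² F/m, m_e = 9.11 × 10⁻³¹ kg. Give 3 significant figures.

2.54 × 10⁶

atomic unit of electric field: E_au = E_h/(e a₀) = m_e²e⁵/((4πε₀)³ℏ⁴) = 5.20 × 10¹¹ V/m.
1.32 × 10¹⁸ / 5.20 × 10¹¹ = 2.54 × 10⁶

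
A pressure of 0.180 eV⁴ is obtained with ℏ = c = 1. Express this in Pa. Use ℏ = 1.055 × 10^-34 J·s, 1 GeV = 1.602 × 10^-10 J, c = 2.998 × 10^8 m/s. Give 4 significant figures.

Pressure is [E]/[L]³ = [E]⁴/(ℏc)³.
1 GeV⁴ → 1/(ℏc)³ × (1 GeV in J)⁴ = 2.082 × 10^37 Pa.
Convert the energy scale: 0.180 eV⁴ = 1.80 × 10^-37 GeV⁴.
Result: 1.80 × 10^-37 × 2.082 × 10^37 = 3.747 Pa.

3.747 Pa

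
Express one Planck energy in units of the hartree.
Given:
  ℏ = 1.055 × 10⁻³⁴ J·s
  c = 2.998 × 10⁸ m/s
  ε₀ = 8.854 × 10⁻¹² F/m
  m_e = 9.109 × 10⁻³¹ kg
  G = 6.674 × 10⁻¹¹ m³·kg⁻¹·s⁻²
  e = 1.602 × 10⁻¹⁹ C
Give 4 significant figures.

4.494 × 10²⁶

Planck energy: E_P = √(ℏc⁵/G) = 1.957 × 10⁹ J
hartree: E_h = m_e e⁴/(4πε₀ℏ)² = 4.354 × 10⁻¹⁸ J
ratio = 1.957 × 10⁹ / 4.354 × 10⁻¹⁸ = 4.494 × 10²⁶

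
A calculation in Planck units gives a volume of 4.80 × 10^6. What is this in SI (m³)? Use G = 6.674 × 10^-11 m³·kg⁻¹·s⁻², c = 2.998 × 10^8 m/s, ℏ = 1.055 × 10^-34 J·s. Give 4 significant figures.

2.027 × 10^-98 m³

One Planck volume: V_P = (ℏG/c³)^(3/2) = 4.224 × 10^-105 m³.
4.80 × 10^6 × 4.224 × 10^-105 m³ = 2.027 × 10^-98 m³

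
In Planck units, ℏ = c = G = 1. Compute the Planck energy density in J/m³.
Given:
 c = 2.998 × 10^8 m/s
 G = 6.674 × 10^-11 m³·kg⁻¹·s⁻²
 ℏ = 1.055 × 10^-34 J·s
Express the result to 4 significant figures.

The unique combination of the constants set to 1 with dimensions of energy density is u_P = c⁷/(ℏG²).
  = 2.177 × 10^59 / 4.699 × 10^-55
  = 4.632 × 10^113 J/m³

4.632 × 10^113 J/m³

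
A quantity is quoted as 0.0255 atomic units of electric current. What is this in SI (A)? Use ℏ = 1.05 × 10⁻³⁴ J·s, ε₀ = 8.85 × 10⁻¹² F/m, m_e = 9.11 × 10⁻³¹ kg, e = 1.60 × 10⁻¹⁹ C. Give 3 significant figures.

1.70 × 10⁻⁴ A

One atomic unit of electric current: I_au = e E_h/ℏ = m_e e⁵/((4πε₀)²ℏ³) = 6.67 × 10⁻³ A.
0.0255 × 6.67 × 10⁻³ A = 1.70 × 10⁻⁴ A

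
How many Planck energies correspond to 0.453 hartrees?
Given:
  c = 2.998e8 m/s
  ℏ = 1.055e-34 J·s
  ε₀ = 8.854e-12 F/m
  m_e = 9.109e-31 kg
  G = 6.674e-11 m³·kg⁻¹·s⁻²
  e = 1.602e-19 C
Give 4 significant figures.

1.008e-27

hartree: E_h = m_e e⁴/(4πε₀ℏ)² = 4.354e-18 J
Planck energy: E_P = √(ℏc⁵/G) = 1.957e9 J
0.453 × 4.354e-18 / 1.957e9 = 1.008e-27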